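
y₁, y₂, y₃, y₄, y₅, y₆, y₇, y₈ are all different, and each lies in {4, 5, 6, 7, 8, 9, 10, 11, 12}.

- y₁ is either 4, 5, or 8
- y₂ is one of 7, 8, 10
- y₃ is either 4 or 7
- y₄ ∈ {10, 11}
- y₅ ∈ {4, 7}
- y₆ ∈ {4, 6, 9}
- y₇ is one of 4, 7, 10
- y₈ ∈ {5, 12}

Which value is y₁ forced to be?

5

y₃ and y₅ share exactly the 2 values {4, 7}; by pigeonhole those values go to them, so strike 4, 7 from y₁, y₂, y₆, y₇.
y₇ must be 10 (only option left). Strike 10 from y₂, y₄.
That leaves y₂ = 8. Remove 8 from y₁.
So y₁ = 5.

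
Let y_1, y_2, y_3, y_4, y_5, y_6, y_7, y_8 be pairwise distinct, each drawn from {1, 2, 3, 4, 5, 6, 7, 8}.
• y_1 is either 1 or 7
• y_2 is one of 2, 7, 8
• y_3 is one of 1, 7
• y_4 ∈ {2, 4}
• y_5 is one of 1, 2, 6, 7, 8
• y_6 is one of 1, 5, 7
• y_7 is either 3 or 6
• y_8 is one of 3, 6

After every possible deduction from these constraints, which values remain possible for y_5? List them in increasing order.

2, 8

The 8 variables together cover exactly {1, 2, 3, 4, 5, 6, 7, 8} — 8 values for 8 variables — and 4 appears only in y_4's list, so y_4 = 4.
The 7 still-open variables draw from only 7 values {1, 2, 3, 5, 6, 7, 8}, so each is used; only y_6 can be 5, hence y_6 = 5.
The 2 variables y_1 and y_3 are confined to {1, 7}, which locks those values in; drop them from y_2, y_5.
y_7 and y_8 share exactly the 2 values {3, 6}; by pigeonhole those values go to them, so strike 3, 6 from y_5.
No further eliminations apply; y_5 can still be any of 2, 8.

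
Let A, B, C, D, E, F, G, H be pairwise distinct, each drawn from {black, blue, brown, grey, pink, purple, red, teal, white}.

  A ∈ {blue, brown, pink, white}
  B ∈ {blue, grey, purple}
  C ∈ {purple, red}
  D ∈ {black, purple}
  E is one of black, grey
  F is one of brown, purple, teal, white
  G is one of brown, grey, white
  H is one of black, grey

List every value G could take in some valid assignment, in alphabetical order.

E and H between them cover only {black, grey} — a naked pair. Remove those values from B, D, G.
D's domain is down to {purple}, so D = purple. Eliminate purple elsewhere: B, C, F.
That leaves B = blue. Eliminate blue elsewhere: A.
That leaves C = red.
No further eliminations apply; G can still be any of brown, white.

brown, white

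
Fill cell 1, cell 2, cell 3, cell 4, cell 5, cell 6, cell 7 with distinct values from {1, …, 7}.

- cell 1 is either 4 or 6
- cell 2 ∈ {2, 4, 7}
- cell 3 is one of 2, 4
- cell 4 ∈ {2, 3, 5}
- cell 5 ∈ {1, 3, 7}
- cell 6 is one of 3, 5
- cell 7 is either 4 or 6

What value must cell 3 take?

Among the 7 variables, 1 fits only cell 5 (and all 7 values in {1, 2, 3, 4, 5, 6, 7} must be used), so cell 5 = 1.
The 6 still-open variables draw from only 6 values {2, 3, 4, 5, 6, 7}, so each is used; only cell 2 can be 7, hence cell 2 = 7.
cell 1 and cell 7 between them cover only {4, 6} — a naked pair. Remove those values from cell 3.
So cell 3 = 2.

2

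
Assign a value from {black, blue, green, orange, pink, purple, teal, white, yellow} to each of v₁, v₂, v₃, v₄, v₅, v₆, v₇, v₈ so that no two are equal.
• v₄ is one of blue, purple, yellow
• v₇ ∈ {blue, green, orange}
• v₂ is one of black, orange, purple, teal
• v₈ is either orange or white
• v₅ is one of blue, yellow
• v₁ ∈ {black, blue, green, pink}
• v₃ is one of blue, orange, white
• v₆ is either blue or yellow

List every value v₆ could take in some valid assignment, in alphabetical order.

v₅ and v₆ between them cover only {blue, yellow} — a naked pair. Remove those values from v₁, v₃, v₄, v₇.
v₄'s domain is down to {purple}, so v₄ = purple. Strike purple from v₂.
The 2 variables v₃ and v₈ are confined to {orange, white}, which locks those values in; drop them from v₂, v₇.
v₇ must be green (only option left). Remove green from v₁.
No further eliminations apply; v₆ can still be any of blue, yellow.

blue, yellow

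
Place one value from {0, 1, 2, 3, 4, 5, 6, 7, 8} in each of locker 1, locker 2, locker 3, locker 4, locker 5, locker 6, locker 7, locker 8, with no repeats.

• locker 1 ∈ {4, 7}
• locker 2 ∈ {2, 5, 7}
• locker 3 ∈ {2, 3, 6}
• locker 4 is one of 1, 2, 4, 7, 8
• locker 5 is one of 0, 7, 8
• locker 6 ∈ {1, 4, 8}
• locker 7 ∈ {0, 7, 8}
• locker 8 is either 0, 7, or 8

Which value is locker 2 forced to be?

The 3 variables locker 5, locker 7, locker 8 are confined to {0, 7, 8}, which locks those values in; drop them from locker 1, locker 2, locker 4, locker 6.
That leaves locker 1 = 4. Strike 4 from locker 4, locker 6.
That leaves locker 6 = 1. Strike 1 from locker 4.
locker 4 must be 2 (only option left). So locker 2, locker 3 can't be 2.
So locker 2 = 5.

5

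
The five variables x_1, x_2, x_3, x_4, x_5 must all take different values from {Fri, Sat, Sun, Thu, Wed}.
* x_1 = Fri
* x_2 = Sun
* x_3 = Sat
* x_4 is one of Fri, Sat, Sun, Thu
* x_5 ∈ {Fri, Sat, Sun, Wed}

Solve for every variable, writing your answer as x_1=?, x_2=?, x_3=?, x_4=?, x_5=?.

x_1=Fri, x_2=Sun, x_3=Sat, x_4=Thu, x_5=Wed

x_1 has just one choice, so x_1 = Fri. Strike Fri from x_4, x_5.
x_2 must be Sun (only option left). Remove Sun from x_4, x_5.
That leaves x_3 = Sat. Eliminate Sat elsewhere: x_4, x_5.
x_4 must be Thu (only option left).
x_5's domain is down to {Wed}, so x_5 = Wed.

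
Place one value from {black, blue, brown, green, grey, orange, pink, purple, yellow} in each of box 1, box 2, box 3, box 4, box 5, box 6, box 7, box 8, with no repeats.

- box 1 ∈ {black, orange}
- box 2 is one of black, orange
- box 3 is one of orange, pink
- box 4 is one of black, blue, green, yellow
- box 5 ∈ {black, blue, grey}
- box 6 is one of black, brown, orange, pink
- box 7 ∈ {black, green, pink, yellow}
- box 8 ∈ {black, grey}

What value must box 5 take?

blue

Among the 8 variables, brown fits only box 6 (and all 8 values in {black, blue, brown, green, grey, orange, pink, yellow} must be used), so box 6 = brown.
box 1 and box 2 share exactly the 2 values {black, orange}; by pigeonhole those values go to them, so strike black, orange from box 3, box 4, box 5, box 7, box 8.
box 3 has just one choice, so box 3 = pink. So box 7 can't be pink.
box 8 must be grey (only option left). So box 5 can't be grey.
So box 5 = blue.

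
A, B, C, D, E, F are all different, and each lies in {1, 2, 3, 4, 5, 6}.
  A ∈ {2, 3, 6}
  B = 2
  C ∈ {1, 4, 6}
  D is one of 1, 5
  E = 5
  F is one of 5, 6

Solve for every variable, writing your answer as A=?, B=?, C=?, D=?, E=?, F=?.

B's domain is down to {2}, so B = 2. Remove 2 from A.
E has just one choice, so E = 5. So D, F can't be 5.
F's domain is down to {6}, so F = 6. So A, C can't be 6.
That leaves A = 3.
D's domain is down to {1}, so D = 1. Eliminate 1 elsewhere: C.
C's domain is down to {4}, so C = 4.

A=3, B=2, C=4, D=1, E=5, F=6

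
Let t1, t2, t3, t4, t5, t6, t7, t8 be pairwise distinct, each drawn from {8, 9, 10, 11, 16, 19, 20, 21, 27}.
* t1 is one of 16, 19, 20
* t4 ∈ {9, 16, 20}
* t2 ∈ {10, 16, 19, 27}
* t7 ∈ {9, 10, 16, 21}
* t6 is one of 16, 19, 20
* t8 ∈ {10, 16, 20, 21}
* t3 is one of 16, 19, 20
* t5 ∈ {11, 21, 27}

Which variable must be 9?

Among the 8 variables, 11 fits only t5 (and all 8 values in {9, 10, 11, 16, 19, 20, 21, 27} must be used), so t5 = 11.
Among the 7 still-open variables, 27 fits only t2 (and all 7 values in {9, 10, 16, 19, 20, 21, 27} must be used), so t2 = 27.
The 3 variables t1, t3, t6 are confined to {16, 19, 20}, which locks those values in; drop them from t4, t7, t8.
So 9 goes to t4.

t4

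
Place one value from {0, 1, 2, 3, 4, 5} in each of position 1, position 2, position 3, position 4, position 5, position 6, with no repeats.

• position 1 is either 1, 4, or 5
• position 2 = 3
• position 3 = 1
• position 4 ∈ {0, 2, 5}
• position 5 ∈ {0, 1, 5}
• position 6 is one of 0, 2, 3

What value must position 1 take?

4

position 2 must be 3 (only option left). Strike 3 from position 6.
That leaves position 3 = 1. Strike 1 from position 1, position 5.
The 4 still-open variables together cover exactly {0, 2, 4, 5} — 4 values for 4 variables — and 4 appears only in position 1's list, so position 1 = 4.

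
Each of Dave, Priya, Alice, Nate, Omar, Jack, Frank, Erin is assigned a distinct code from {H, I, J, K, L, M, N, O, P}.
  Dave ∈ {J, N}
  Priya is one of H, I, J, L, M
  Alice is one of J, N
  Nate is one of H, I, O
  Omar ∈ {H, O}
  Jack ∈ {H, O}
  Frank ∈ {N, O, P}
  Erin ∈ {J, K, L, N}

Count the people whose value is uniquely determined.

2

The 2 variables Dave and Alice are confined to {J, N}, which locks those values in; drop them from Priya, Frank, Erin.
The 2 variables Omar and Jack are confined to {H, O}, which locks those values in; drop them from Priya, Nate, Frank.
Nate has just one choice, so Nate = I. Strike I from Priya.
Frank's domain is down to {P}, so Frank = P.
Determined: Nate=I, Frank=P. The other people each still have more than one consistent value. That makes 2.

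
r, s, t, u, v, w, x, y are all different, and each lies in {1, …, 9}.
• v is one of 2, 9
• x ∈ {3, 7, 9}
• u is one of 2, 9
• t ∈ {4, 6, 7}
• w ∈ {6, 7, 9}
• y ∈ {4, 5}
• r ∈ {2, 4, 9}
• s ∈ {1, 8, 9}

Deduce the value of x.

u and v between them cover only {2, 9} — a naked pair. Remove those values from r, s, w, x.
That leaves r = 4. Remove 4 from t, y.
y must be 5 (only option left).
t and w between them cover only {6, 7} — a naked pair. Remove those values from x.
So x = 3.

3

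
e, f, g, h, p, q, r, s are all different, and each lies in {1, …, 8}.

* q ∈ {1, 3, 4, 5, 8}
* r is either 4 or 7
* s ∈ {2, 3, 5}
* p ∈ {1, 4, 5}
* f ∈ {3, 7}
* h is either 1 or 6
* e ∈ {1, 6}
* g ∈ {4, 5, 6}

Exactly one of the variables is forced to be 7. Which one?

r

The 8 variables draw from only 8 values {1, 2, 3, 4, 5, 6, 7, 8}, so each is used; only s can be 2, hence s = 2.
The 7 still-open variables draw from only 7 values {1, 3, 4, 5, 6, 7, 8}, so each is used; only q can be 8, hence q = 8.
The 6 still-open variables together cover exactly {1, 3, 4, 5, 6, 7} — 6 values for 6 variables — and 3 appears only in f's list, so f = 3.
Among the 5 still-open variables, 7 fits only r (and all 5 values in {1, 4, 5, 6, 7} must be used), so r = 7.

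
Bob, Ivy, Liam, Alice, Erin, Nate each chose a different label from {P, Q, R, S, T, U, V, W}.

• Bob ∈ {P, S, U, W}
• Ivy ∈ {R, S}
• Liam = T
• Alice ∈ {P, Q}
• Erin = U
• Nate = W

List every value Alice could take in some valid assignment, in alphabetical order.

P, Q

Liam's domain is down to {T}, so Liam = T.
Erin's domain is down to {U}, so Erin = U. So Bob can't be U.
Nate has just one choice, so Nate = W. Strike W from Bob.
No further eliminations apply; Alice can still be any of P, Q.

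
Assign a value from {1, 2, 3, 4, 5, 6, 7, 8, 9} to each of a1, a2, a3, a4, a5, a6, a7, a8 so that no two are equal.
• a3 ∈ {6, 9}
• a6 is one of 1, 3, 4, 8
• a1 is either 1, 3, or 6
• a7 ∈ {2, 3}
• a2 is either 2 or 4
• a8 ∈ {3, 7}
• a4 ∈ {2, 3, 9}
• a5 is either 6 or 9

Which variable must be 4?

The 8 variables draw from only 8 values {1, 2, 3, 4, 6, 7, 8, 9}, so each is used; only a8 can be 7, hence a8 = 7.
The 7 still-open variables together cover exactly {1, 2, 3, 4, 6, 8, 9} — 7 values for 7 variables — and 8 appears only in a6's list, so a6 = 8.
The 6 still-open variables draw from only 6 values {1, 2, 3, 4, 6, 9}, so each is used; only a1 can be 1, hence a1 = 1.
Among the 5 still-open variables, 4 fits only a2 (and all 5 values in {2, 3, 4, 6, 9} must be used), so a2 = 4.

a2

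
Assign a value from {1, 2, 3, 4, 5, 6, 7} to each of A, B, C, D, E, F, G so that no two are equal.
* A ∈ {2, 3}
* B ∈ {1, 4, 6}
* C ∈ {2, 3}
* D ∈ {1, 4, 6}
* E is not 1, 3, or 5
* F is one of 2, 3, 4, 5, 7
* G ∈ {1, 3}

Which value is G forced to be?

1

The 7 variables together cover exactly {1, 2, 3, 4, 5, 6, 7} — 7 values for 7 variables — and 5 appears only in F's list, so F = 5.
Among the 6 still-open variables, 7 fits only E (and all 6 values in {1, 2, 3, 4, 6, 7} must be used), so E = 7.
A and C share exactly the 2 values {2, 3}; by pigeonhole those values go to them, so strike 2, 3 from G.
So G = 1.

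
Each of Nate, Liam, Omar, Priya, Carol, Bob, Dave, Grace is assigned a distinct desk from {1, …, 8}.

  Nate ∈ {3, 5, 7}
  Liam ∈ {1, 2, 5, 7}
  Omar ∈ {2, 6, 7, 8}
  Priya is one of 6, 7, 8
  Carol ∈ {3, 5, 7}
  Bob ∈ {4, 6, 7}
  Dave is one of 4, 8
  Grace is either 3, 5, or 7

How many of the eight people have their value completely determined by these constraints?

The 8 variables together cover exactly {1, 2, 3, 4, 5, 6, 7, 8} — 8 values for 8 variables — and 1 appears only in Liam's list, so Liam = 1.
Among the 7 still-open variables, 2 fits only Omar (and all 7 values in {2, 3, 4, 5, 6, 7, 8} must be used), so Omar = 2.
Nate, Carol, Grace share exactly the 3 values {3, 5, 7}; by pigeonhole those values go to them, so strike 3, 5, 7 from Priya, Bob.
Determined: Liam=1, Omar=2. The other people each still have more than one consistent value. That makes 2.

2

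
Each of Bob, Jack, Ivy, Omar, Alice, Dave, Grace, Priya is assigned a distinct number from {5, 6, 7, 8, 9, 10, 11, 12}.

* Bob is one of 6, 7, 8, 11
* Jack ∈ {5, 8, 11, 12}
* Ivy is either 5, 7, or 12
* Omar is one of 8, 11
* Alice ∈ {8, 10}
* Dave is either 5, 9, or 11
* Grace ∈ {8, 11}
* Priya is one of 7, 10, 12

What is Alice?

10

The 8 variables together cover exactly {5, 6, 7, 8, 9, 10, 11, 12} — 8 values for 8 variables — and 6 appears only in Bob's list, so Bob = 6.
Among the 7 still-open variables, 9 fits only Dave (and all 7 values in {5, 7, 8, 9, 10, 11, 12} must be used), so Dave = 9.
Omar and Grace between them cover only {8, 11} — a naked pair. Remove those values from Jack, Alice.
So Alice = 10.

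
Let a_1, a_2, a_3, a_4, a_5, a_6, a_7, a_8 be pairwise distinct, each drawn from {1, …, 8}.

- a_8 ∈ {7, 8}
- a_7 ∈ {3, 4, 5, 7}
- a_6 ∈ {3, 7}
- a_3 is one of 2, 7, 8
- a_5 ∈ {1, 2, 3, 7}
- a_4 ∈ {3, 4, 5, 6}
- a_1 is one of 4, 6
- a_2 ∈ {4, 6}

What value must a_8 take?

The 8 variables together cover exactly {1, 2, 3, 4, 5, 6, 7, 8} — 8 values for 8 variables — and 1 appears only in a_5's list, so a_5 = 1.
The 7 still-open variables together cover exactly {2, 3, 4, 5, 6, 7, 8} — 7 values for 7 variables — and 2 appears only in a_3's list, so a_3 = 2.
The 6 still-open variables draw from only 6 values {3, 4, 5, 6, 7, 8}, so each is used; only a_8 can be 8, hence a_8 = 8.

8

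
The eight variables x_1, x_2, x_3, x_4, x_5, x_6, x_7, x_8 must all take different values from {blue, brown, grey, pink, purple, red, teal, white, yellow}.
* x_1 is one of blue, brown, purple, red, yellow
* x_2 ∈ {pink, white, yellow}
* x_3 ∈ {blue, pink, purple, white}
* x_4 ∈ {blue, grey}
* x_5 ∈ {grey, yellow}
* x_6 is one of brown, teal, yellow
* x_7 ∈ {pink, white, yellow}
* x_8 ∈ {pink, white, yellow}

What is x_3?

x_2, x_7, x_8 between them cover only {pink, white, yellow} — a naked triple. Remove those values from x_1, x_3, x_5, x_6.
That leaves x_5 = grey. Remove grey from x_4.
x_4's domain is down to {blue}, so x_4 = blue. So x_1, x_3 can't be blue.
So x_3 = purple.

purple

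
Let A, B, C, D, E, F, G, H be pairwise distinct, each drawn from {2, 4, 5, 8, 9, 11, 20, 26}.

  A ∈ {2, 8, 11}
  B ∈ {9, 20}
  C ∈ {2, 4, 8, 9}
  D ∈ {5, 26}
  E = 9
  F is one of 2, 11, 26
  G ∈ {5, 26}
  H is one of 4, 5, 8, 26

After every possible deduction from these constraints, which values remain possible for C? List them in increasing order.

2, 4, 8

E must be 9 (only option left). Eliminate 9 elsewhere: B, C.
B must be 20 (only option left).
D and G share exactly the 2 values {5, 26}; by pigeonhole those values go to them, so strike 5, 26 from F, H.
No further eliminations apply; C can still be any of 2, 4, 8.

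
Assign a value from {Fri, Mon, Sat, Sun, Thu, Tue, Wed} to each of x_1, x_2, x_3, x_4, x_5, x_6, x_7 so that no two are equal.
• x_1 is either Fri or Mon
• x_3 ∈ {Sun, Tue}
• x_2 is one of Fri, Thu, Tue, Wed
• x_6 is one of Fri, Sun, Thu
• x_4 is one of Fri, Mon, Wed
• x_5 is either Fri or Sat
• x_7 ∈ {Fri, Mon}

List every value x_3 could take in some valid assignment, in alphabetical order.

Among the 7 variables, Sat fits only x_5 (and all 7 values in {Fri, Mon, Sat, Sun, Thu, Tue, Wed} must be used), so x_5 = Sat.
x_1 and x_7 share exactly the 2 values {Fri, Mon}; by pigeonhole those values go to them, so strike Fri, Mon from x_2, x_4, x_6.
That leaves x_4 = Wed. Strike Wed from x_2.
No further eliminations apply; x_3 can still be any of Sun, Tue.

Sun, Tue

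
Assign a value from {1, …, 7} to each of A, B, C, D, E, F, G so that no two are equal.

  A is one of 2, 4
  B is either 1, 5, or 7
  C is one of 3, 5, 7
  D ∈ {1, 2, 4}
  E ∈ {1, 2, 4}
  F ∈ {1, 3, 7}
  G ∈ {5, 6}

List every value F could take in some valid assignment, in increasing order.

The 7 variables together cover exactly {1, 2, 3, 4, 5, 6, 7} — 7 values for 7 variables — and 6 appears only in G's list, so G = 6.
A, D, E between them cover only {1, 2, 4} — a naked triple. Remove those values from B, F.
No further eliminations apply; F can still be any of 3, 7.

3, 7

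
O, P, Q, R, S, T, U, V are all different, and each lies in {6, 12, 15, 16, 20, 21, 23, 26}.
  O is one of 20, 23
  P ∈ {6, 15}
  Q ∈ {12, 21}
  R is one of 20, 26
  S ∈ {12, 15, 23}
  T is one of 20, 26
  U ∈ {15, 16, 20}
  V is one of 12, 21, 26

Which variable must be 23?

O

The 8 variables draw from only 8 values {6, 12, 15, 16, 20, 21, 23, 26}, so each is used; only P can be 6, hence P = 6.
The 7 still-open variables together cover exactly {12, 15, 16, 20, 21, 23, 26} — 7 values for 7 variables — and 16 appears only in U's list, so U = 16.
The 6 still-open variables draw from only 6 values {12, 15, 20, 21, 23, 26}, so each is used; only S can be 15, hence S = 15.
Among the 5 still-open variables, 23 fits only O (and all 5 values in {12, 20, 21, 23, 26} must be used), so O = 23.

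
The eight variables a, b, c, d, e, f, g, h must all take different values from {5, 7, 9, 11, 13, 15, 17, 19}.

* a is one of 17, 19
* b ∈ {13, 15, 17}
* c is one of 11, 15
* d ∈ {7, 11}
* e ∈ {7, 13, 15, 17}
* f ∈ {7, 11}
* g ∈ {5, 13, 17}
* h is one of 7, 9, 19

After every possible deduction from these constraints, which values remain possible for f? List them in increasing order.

7, 11

Among the 8 variables, 5 fits only g (and all 8 values in {5, 7, 9, 11, 13, 15, 17, 19} must be used), so g = 5.
The 7 still-open variables together cover exactly {7, 9, 11, 13, 15, 17, 19} — 7 values for 7 variables — and 9 appears only in h's list, so h = 9.
The 6 still-open variables together cover exactly {7, 11, 13, 15, 17, 19} — 6 values for 6 variables — and 19 appears only in a's list, so a = 19.
d and f share exactly the 2 values {7, 11}; by pigeonhole those values go to them, so strike 7, 11 from c, e.
c's domain is down to {15}, so c = 15. Eliminate 15 elsewhere: b, e.
No further eliminations apply; f can still be any of 7, 11.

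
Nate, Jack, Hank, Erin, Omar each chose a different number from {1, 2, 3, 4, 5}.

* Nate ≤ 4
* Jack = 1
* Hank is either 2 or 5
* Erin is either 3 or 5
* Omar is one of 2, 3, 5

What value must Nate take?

4

Jack's domain is down to {1}, so Jack = 1. Strike 1 from Nate.
Among the 4 still-open variables, 4 fits only Nate (and all 4 values in {2, 3, 4, 5} must be used), so Nate = 4.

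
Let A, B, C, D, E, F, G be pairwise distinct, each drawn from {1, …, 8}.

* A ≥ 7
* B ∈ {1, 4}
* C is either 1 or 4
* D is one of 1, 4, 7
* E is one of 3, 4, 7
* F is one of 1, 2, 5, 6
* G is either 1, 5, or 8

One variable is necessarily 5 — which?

B and C share exactly the 2 values {1, 4}; by pigeonhole those values go to them, so strike 1, 4 from D, E, F, G.
D must be 7 (only option left). Strike 7 from A, E.
That leaves E = 3.
A's domain is down to {8}, so A = 8. Strike 8 from G.
So 5 goes to G.

G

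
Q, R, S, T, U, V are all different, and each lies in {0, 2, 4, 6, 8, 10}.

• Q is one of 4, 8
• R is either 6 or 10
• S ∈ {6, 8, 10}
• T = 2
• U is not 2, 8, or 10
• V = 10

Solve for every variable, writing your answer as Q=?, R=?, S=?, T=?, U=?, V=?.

T has just one choice, so T = 2.
That leaves V = 10. Eliminate 10 elsewhere: R, S.
R's domain is down to {6}, so R = 6. Remove 6 from S, U.
S must be 8 (only option left). Remove 8 from Q.
Q's domain is down to {4}, so Q = 4. Eliminate 4 elsewhere: U.
U's domain is down to {0}, so U = 0.

Q=4, R=6, S=8, T=2, U=0, V=10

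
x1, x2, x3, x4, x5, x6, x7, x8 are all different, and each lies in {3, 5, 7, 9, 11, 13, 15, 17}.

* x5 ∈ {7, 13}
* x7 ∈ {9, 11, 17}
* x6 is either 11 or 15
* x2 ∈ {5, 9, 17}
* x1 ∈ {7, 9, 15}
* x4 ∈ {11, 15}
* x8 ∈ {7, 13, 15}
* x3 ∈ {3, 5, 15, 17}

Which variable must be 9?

x1

The 8 variables together cover exactly {3, 5, 7, 9, 11, 13, 15, 17} — 8 values for 8 variables — and 3 appears only in x3's list, so x3 = 3.
The 7 still-open variables together cover exactly {5, 7, 9, 11, 13, 15, 17} — 7 values for 7 variables — and 5 appears only in x2's list, so x2 = 5.
Among the 6 still-open variables, 17 fits only x7 (and all 6 values in {7, 9, 11, 13, 15, 17} must be used), so x7 = 17.
The 5 still-open variables together cover exactly {7, 9, 11, 13, 15} — 5 values for 5 variables — and 9 appears only in x1's list, so x1 = 9.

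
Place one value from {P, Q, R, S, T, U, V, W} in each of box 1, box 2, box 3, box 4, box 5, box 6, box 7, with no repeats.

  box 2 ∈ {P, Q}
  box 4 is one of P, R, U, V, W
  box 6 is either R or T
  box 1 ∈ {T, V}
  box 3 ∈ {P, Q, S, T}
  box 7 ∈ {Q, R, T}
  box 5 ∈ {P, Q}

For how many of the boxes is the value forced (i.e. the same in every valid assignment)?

2

box 2 and box 5 between them cover only {P, Q} — a naked pair. Remove those values from box 3, box 4, box 7.
The 2 variables box 6 and box 7 are confined to {R, T}, which locks those values in; drop them from box 1, box 3, box 4.
box 1's domain is down to {V}, so box 1 = V. So box 4 can't be V.
box 3 has just one choice, so box 3 = S.
Determined: box 1=V, box 3=S. The other boxes each still have more than one consistent value. That makes 2.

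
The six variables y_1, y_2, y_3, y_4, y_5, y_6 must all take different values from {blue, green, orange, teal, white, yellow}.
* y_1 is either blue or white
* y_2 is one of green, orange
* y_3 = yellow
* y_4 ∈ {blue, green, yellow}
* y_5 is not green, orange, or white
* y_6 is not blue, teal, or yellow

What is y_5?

y_3's domain is down to {yellow}, so y_3 = yellow. Remove yellow from y_4, y_5.
The 5 still-open variables together cover exactly {blue, green, orange, teal, white} — 5 values for 5 variables — and teal appears only in y_5's list, so y_5 = teal.

teal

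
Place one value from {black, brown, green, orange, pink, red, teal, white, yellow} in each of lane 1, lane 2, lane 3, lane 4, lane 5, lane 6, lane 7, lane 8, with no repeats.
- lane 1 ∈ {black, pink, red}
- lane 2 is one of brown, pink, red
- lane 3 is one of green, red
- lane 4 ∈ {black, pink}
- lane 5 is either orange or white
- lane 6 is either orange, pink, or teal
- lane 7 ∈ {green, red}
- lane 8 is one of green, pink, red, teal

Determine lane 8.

The 8 variables together cover exactly {black, brown, green, orange, pink, red, teal, white} — 8 values for 8 variables — and brown appears only in lane 2's list, so lane 2 = brown.
Among the 7 still-open variables, white fits only lane 5 (and all 7 values in {black, green, orange, pink, red, teal, white} must be used), so lane 5 = white.
The 6 still-open variables together cover exactly {black, green, orange, pink, red, teal} — 6 values for 6 variables — and orange appears only in lane 6's list, so lane 6 = orange.
The 5 still-open variables together cover exactly {black, green, pink, red, teal} — 5 values for 5 variables — and teal appears only in lane 8's list, so lane 8 = teal.

teal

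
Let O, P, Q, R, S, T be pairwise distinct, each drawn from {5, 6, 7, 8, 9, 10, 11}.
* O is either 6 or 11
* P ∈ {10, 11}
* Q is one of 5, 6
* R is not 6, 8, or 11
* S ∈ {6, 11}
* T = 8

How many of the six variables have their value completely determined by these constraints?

3

T must be 8 (only option left).
O and S share exactly the 2 values {6, 11}; by pigeonhole those values go to them, so strike 6, 11 from P, Q.
That leaves P = 10. Remove 10 from R.
That leaves Q = 5. So R can't be 5.
Determined: P=10, Q=5, T=8. The other variables each still have more than one consistent value. That makes 3.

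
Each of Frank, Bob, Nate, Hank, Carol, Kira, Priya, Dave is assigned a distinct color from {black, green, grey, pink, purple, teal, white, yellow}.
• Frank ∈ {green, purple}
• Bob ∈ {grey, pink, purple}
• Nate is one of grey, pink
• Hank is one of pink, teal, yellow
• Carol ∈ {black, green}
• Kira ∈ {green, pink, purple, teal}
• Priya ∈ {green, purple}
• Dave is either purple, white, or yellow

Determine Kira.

The 8 variables draw from only 8 values {black, green, grey, pink, purple, teal, white, yellow}, so each is used; only Carol can be black, hence Carol = black.
The 7 still-open variables together cover exactly {green, grey, pink, purple, teal, white, yellow} — 7 values for 7 variables — and white appears only in Dave's list, so Dave = white.
The 6 still-open variables together cover exactly {green, grey, pink, purple, teal, yellow} — 6 values for 6 variables — and yellow appears only in Hank's list, so Hank = yellow.
The 5 still-open variables draw from only 5 values {green, grey, pink, purple, teal}, so each is used; only Kira can be teal, hence Kira = teal.

teal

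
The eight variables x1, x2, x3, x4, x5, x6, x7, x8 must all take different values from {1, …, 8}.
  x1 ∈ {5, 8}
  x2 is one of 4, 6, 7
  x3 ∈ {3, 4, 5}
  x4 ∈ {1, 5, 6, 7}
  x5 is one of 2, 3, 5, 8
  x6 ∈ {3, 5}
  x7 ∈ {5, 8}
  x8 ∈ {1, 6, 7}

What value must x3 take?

4

The 8 variables draw from only 8 values {1, 2, 3, 4, 5, 6, 7, 8}, so each is used; only x5 can be 2, hence x5 = 2.
The 2 variables x1 and x7 are confined to {5, 8}, which locks those values in; drop them from x3, x4, x6.
x6 must be 3 (only option left). Eliminate 3 elsewhere: x3.
So x3 = 4.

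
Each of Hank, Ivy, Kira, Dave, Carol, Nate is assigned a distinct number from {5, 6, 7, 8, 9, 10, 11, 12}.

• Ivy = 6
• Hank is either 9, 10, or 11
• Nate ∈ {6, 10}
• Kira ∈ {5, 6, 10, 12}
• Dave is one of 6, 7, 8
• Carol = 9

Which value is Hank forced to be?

Ivy's domain is down to {6}, so Ivy = 6. Eliminate 6 elsewhere: Kira, Dave, Nate.
Carol's domain is down to {9}, so Carol = 9. Eliminate 9 elsewhere: Hank.
That leaves Nate = 10. Remove 10 from Hank, Kira.
So Hank = 11.

11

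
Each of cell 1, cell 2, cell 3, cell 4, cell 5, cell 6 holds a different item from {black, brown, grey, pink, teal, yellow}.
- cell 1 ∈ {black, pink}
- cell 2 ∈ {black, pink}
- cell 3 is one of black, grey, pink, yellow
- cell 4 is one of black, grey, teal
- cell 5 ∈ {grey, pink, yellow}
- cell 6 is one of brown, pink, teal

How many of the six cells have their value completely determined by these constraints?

2

The 6 variables draw from only 6 values {black, brown, grey, pink, teal, yellow}, so each is used; only cell 6 can be brown, hence cell 6 = brown.
The 5 still-open variables draw from only 5 values {black, grey, pink, teal, yellow}, so each is used; only cell 4 can be teal, hence cell 4 = teal.
The 2 variables cell 1 and cell 2 are confined to {black, pink}, which locks those values in; drop them from cell 3, cell 5.
Determined: cell 4=teal, cell 6=brown. The other cells each still have more than one consistent value. That makes 2.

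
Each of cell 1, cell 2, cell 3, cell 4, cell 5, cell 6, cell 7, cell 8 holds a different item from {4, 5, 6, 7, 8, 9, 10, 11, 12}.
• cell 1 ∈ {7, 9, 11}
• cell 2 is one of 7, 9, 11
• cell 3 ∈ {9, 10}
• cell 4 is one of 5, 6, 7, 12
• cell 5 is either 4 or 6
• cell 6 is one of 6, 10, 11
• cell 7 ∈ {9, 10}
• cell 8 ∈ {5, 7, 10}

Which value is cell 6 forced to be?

The 8 variables draw from only 8 values {4, 5, 6, 7, 9, 10, 11, 12}, so each is used; only cell 5 can be 4, hence cell 5 = 4.
The 7 still-open variables draw from only 7 values {5, 6, 7, 9, 10, 11, 12}, so each is used; only cell 4 can be 12, hence cell 4 = 12.
The 6 still-open variables together cover exactly {5, 6, 7, 9, 10, 11} — 6 values for 6 variables — and 5 appears only in cell 8's list, so cell 8 = 5.
The 5 still-open variables draw from only 5 values {6, 7, 9, 10, 11}, so each is used; only cell 6 can be 6, hence cell 6 = 6.

6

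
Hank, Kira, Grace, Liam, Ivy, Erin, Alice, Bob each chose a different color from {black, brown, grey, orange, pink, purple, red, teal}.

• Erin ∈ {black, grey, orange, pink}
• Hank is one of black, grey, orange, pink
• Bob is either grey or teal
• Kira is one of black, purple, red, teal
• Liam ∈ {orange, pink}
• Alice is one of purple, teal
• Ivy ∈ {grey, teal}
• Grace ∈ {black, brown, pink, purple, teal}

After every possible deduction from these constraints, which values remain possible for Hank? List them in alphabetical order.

black, orange, pink

The 8 variables together cover exactly {black, brown, grey, orange, pink, purple, red, teal} — 8 values for 8 variables — and brown appears only in Grace's list, so Grace = brown.
The 7 still-open variables draw from only 7 values {black, grey, orange, pink, purple, red, teal}, so each is used; only Kira can be red, hence Kira = red.
The 6 still-open variables draw from only 6 values {black, grey, orange, pink, purple, teal}, so each is used; only Alice can be purple, hence Alice = purple.
Ivy and Bob share exactly the 2 values {grey, teal}; by pigeonhole those values go to them, so strike grey, teal from Hank, Erin.
No further eliminations apply; Hank can still be any of black, orange, pink.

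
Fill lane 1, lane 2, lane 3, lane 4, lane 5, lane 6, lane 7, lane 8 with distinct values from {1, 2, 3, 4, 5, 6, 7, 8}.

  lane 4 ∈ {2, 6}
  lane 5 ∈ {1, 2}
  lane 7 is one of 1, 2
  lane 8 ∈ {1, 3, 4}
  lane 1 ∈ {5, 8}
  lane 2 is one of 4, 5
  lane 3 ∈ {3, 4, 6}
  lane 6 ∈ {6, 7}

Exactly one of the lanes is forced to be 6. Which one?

lane 4

Among the 8 variables, 7 fits only lane 6 (and all 8 values in {1, 2, 3, 4, 5, 6, 7, 8} must be used), so lane 6 = 7.
The 7 still-open variables draw from only 7 values {1, 2, 3, 4, 5, 6, 8}, so each is used; only lane 1 can be 8, hence lane 1 = 8.
The 6 still-open variables draw from only 6 values {1, 2, 3, 4, 5, 6}, so each is used; only lane 2 can be 5, hence lane 2 = 5.
lane 5 and lane 7 between them cover only {1, 2} — a naked pair. Remove those values from lane 4, lane 8.
So 6 goes to lane 4.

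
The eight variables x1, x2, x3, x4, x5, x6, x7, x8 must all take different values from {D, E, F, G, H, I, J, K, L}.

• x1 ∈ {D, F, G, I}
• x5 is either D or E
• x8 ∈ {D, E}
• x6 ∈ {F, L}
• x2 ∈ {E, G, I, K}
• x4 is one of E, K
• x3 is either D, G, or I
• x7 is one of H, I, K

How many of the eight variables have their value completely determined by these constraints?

4

Among the 8 variables, H fits only x7 (and all 8 values in {D, E, F, G, H, I, K, L} must be used), so x7 = H.
The 7 still-open variables draw from only 7 values {D, E, F, G, I, K, L}, so each is used; only x6 can be L, hence x6 = L.
The 6 still-open variables together cover exactly {D, E, F, G, I, K} — 6 values for 6 variables — and F appears only in x1's list, so x1 = F.
x5 and x8 between them cover only {D, E} — a naked pair. Remove those values from x2, x3, x4.
x4 has just one choice, so x4 = K. Strike K from x2.
Determined: x1=F, x4=K, x6=L, x7=H. The other variables each still have more than one consistent value. That makes 4.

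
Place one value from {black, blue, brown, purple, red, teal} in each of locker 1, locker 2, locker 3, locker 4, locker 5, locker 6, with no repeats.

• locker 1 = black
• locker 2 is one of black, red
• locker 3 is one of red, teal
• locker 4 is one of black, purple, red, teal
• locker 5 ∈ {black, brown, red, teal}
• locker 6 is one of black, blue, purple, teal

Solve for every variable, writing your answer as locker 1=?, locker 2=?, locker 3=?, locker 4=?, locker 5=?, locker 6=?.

locker 1=black, locker 2=red, locker 3=teal, locker 4=purple, locker 5=brown, locker 6=blue

locker 1 must be black (only option left). Remove black from locker 2, locker 4, locker 5, locker 6.
That leaves locker 2 = red. Eliminate red elsewhere: locker 3, locker 4, locker 5.
That leaves locker 3 = teal. Strike teal from locker 4, locker 5, locker 6.
locker 4 must be purple (only option left). Eliminate purple elsewhere: locker 6.
That leaves locker 5 = brown.
locker 6 must be blue (only option left).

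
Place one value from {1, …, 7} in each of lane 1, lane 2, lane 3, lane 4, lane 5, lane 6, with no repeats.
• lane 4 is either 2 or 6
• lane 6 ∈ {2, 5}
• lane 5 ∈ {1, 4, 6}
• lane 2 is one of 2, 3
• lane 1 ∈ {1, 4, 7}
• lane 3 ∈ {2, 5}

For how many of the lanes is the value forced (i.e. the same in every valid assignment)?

2

lane 3 and lane 6 share exactly the 2 values {2, 5}; by pigeonhole those values go to them, so strike 2, 5 from lane 2, lane 4.
lane 2 has just one choice, so lane 2 = 3.
lane 4's domain is down to {6}, so lane 4 = 6. So lane 5 can't be 6.
Determined: lane 2=3, lane 4=6. The other lanes each still have more than one consistent value. That makes 2.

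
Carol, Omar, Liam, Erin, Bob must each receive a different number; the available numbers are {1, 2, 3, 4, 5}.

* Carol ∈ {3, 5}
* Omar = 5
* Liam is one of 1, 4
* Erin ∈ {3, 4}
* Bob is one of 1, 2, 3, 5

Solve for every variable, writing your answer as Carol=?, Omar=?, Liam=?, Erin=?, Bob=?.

Omar must be 5 (only option left). Remove 5 from Carol, Bob.
Carol must be 3 (only option left). Remove 3 from Erin, Bob.
Erin's domain is down to {4}, so Erin = 4. So Liam can't be 4.
Liam's domain is down to {1}, so Liam = 1. Strike 1 from Bob.
Bob's domain is down to {2}, so Bob = 2.

Carol=3, Omar=5, Liam=1, Erin=4, Bob=2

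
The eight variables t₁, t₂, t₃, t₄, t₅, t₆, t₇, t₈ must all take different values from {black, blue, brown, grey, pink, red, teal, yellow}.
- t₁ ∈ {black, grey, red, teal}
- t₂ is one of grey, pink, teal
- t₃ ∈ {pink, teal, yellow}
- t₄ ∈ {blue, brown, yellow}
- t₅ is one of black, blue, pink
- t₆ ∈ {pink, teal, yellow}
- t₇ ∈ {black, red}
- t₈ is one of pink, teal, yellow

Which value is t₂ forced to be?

Among the 8 variables, brown fits only t₄ (and all 8 values in {black, blue, brown, grey, pink, red, teal, yellow} must be used), so t₄ = brown.
The 7 still-open variables draw from only 7 values {black, blue, grey, pink, red, teal, yellow}, so each is used; only t₅ can be blue, hence t₅ = blue.
t₃, t₆, t₈ between them cover only {pink, teal, yellow} — a naked triple. Remove those values from t₁, t₂.
So t₂ = grey.

grey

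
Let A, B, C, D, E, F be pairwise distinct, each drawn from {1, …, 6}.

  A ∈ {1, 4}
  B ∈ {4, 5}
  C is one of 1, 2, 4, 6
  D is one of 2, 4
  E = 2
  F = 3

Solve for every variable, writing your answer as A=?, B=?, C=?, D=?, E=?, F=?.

E's domain is down to {2}, so E = 2. Eliminate 2 elsewhere: C, D.
That leaves F = 3.
D's domain is down to {4}, so D = 4. Eliminate 4 elsewhere: A, B, C.
A has just one choice, so A = 1. So C can't be 1.
B's domain is down to {5}, so B = 5.
C must be 6 (only option left).

A=1, B=5, C=6, D=4, E=2, F=3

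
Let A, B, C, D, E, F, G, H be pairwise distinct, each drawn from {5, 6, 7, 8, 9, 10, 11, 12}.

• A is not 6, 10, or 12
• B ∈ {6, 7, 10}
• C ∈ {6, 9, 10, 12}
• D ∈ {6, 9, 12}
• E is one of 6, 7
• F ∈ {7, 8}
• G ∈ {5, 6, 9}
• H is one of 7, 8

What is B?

10

The 8 variables together cover exactly {5, 6, 7, 8, 9, 10, 11, 12} — 8 values for 8 variables — and 11 appears only in A's list, so A = 11.
Among the 7 still-open variables, 5 fits only G (and all 7 values in {5, 6, 7, 8, 9, 10, 12} must be used), so G = 5.
The 2 variables F and H are confined to {7, 8}, which locks those values in; drop them from B, E.
E has just one choice, so E = 6. Strike 6 from B, C, D.
So B = 10.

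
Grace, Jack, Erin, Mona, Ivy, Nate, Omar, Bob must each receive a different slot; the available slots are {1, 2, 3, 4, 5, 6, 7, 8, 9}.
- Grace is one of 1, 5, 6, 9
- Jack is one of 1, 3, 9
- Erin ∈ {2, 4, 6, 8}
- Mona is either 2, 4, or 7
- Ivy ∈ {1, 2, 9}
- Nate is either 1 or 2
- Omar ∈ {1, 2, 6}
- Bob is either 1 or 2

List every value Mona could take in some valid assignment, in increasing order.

4, 7

Nate and Bob share exactly the 2 values {1, 2}; by pigeonhole those values go to them, so strike 1, 2 from Grace, Jack, Erin, Mona, Ivy, Omar.
Ivy has just one choice, so Ivy = 9. So Grace, Jack can't be 9.
Omar must be 6 (only option left). Remove 6 from Grace, Erin.
Grace's domain is down to {5}, so Grace = 5.
Jack's domain is down to {3}, so Jack = 3.
No further eliminations apply; Mona can still be any of 4, 7.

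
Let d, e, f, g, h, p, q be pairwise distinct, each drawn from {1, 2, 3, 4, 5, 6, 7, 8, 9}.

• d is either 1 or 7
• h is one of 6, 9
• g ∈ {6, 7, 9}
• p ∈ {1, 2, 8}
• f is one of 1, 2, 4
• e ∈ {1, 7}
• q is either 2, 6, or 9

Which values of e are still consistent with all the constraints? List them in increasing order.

The 7 variables together cover exactly {1, 2, 4, 6, 7, 8, 9} — 7 values for 7 variables — and 4 appears only in f's list, so f = 4.
The 6 still-open variables together cover exactly {1, 2, 6, 7, 8, 9} — 6 values for 6 variables — and 8 appears only in p's list, so p = 8.
Among the 5 still-open variables, 2 fits only q (and all 5 values in {1, 2, 6, 7, 9} must be used), so q = 2.
d and e share exactly the 2 values {1, 7}; by pigeonhole those values go to them, so strike 1, 7 from g.
No further eliminations apply; e can still be any of 1, 7.

1, 7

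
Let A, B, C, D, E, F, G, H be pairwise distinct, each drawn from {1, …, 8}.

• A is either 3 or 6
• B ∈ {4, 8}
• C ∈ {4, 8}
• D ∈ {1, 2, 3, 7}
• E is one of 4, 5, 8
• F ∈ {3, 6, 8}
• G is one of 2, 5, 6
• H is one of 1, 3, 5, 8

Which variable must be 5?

E

Among the 8 variables, 7 fits only D (and all 8 values in {1, 2, 3, 4, 5, 6, 7, 8} must be used), so D = 7.
The 7 still-open variables draw from only 7 values {1, 2, 3, 4, 5, 6, 8}, so each is used; only H can be 1, hence H = 1.
Among the 6 still-open variables, 2 fits only G (and all 6 values in {2, 3, 4, 5, 6, 8} must be used), so G = 2.
The 5 still-open variables together cover exactly {3, 4, 5, 6, 8} — 5 values for 5 variables — and 5 appears only in E's list, so E = 5.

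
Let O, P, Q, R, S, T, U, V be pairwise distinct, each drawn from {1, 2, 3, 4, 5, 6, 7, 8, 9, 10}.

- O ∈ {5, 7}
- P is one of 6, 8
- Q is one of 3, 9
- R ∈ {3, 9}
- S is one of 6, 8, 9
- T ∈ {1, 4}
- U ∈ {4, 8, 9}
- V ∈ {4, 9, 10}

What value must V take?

Q and R share exactly the 2 values {3, 9}; by pigeonhole those values go to them, so strike 3, 9 from S, U, V.
P and S share exactly the 2 values {6, 8}; by pigeonhole those values go to them, so strike 6, 8 from U.
That leaves U = 4. So T, V can't be 4.
So V = 10.

10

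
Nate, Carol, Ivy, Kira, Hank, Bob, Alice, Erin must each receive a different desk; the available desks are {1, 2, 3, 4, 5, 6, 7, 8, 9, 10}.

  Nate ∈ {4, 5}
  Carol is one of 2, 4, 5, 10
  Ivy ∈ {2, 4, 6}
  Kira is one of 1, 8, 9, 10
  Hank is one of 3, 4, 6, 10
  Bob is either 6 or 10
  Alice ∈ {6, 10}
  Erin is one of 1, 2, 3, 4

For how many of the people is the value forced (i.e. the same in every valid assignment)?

2

The 2 variables Bob and Alice are confined to {6, 10}, which locks those values in; drop them from Carol, Ivy, Kira, Hank.
Nate, Carol, Ivy share exactly the 3 values {2, 4, 5}; by pigeonhole those values go to them, so strike 2, 4, 5 from Hank, Erin.
Hank must be 3 (only option left). So Erin can't be 3.
Erin has just one choice, so Erin = 1. Eliminate 1 elsewhere: Kira.
Determined: Hank=3, Erin=1. The other people each still have more than one consistent value. That makes 2.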